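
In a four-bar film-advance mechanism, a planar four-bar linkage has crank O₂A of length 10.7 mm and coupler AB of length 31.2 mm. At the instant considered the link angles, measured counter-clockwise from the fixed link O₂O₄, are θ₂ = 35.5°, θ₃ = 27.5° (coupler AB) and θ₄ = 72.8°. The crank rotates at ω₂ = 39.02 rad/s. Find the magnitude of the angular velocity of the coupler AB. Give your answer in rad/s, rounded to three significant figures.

11.4

ω₂ = 39.02 rad/s
Differentiating the loop-closure r₂e^{iθ₂}+r₃e^{iθ₃}=r₁+r₄e^{iθ₄} gives r₂ω₂e^{iθ₂}+r₃ω₃e^{iθ₃}=r₄ω₄e^{iθ₄}.
Eliminating the other unknown: ω₃ = r₂ω₂ sin(θ₄−θ₂) / [r₃ sin(θ₃−θ₄)].
Numerator sine = +0.60599; denominator sine = -0.71080.
Result = 0.0107·39.02·(+0.60599) / (0.0312·(-0.71080)) = -11.409 rad/s; magnitude 11.409 rad/s.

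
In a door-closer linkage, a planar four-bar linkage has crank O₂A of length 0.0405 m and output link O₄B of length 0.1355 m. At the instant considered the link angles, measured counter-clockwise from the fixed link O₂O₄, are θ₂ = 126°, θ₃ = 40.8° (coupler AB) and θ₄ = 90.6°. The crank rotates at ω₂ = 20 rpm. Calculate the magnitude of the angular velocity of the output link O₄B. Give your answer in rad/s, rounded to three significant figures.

ω₂ = 2.094 rad/s (from 20 rpm).
Differentiating the loop-closure r₂e^{iθ₂}+r₃e^{iθ₃}=r₁+r₄e^{iθ₄} gives r₂ω₂e^{iθ₂}+r₃ω₃e^{iθ₃}=r₄ω₄e^{iθ₄}.
Eliminating the other unknown: ω₄ = r₂ω₂ sin(θ₂−θ₃) / [r₄ sin(θ₄−θ₃)].
Numerator sine = +0.99649; denominator sine = +0.76380.
Result = 0.0405·2.094·(+0.99649) / (0.1355·(+0.76380)) = +0.81672 rad/s; magnitude 0.81672 rad/s.

0.817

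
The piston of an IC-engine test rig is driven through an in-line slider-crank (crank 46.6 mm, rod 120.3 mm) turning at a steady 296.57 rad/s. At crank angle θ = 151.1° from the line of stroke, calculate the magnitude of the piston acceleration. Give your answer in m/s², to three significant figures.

2680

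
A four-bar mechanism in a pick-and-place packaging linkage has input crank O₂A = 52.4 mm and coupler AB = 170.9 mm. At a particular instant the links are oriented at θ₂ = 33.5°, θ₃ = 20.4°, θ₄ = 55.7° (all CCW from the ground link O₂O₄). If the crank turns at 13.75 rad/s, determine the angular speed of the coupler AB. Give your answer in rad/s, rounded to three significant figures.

ω₂ = 13.75 rad/s
Differentiating the loop-closure r₂e^{iθ₂}+r₃e^{iθ₃}=r₁+r₄e^{iθ₄} gives r₂ω₂e^{iθ₂}+r₃ω₃e^{iθ₃}=r₄ω₄e^{iθ₄}.
Eliminating the other unknown: ω₃ = r₂ω₂ sin(θ₄−θ₂) / [r₃ sin(θ₃−θ₄)].
Numerator sine = +0.37784; denominator sine = -0.57786.
Result = 0.0524·13.75·(+0.37784) / (0.1709·(-0.57786)) = -2.7566 rad/s; magnitude 2.7566 rad/s.

2.76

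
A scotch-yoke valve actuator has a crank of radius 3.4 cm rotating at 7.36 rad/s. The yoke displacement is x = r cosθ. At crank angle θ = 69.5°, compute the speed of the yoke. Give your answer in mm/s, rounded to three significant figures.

234

ω = 7.36 rad/s
x = r cosθ ⇒ ẋ = −rω sinθ.
|v| = rω|sinθ| = 0.034·7.36·|sin 69.5°| = 0.23439 m/s = 234.39 mm/s.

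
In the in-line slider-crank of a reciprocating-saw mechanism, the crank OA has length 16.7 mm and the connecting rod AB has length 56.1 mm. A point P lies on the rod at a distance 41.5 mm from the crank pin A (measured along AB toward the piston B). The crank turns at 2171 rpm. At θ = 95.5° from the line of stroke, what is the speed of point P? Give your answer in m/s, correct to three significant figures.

3.70

ω = 227.3 rad/s.  Crank-pin speed |V_A| = rω = 3.7967 m/s, perpendicular to OA.
Rod angle: sinφ = −(r/L) sinθ ⇒ φ = -17.236°; ω_rod = −rω cosθ/√(L²−r²sin²θ) = +6.7916 rad/s.
V_P = V_A + ω_rod × AP, with AP = 0.0415 m along the rod.
Components: V_Px = −rω sinθ − a·ω_rod·sinφ = -3.6957 m/s;  V_Py = rω cosθ + a·ω_rod·cosφ = -0.094704 m/s.
|V_P| = √(V_Px² + V_Py²) = 3.6969 m/s.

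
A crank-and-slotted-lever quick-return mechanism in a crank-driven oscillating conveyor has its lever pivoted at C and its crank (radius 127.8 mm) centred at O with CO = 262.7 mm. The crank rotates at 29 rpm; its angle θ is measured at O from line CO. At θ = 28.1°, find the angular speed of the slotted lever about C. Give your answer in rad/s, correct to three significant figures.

ω = 3.037 rad/s (from 29 rpm).
Crank pin A relative to C: A = (d + r cosθ, r sinθ); lever angle φ = atan2(r sinθ, d + r cosθ).
Differentiating tanφ: φ̇ = rω(d cosθ + r)/(d² + r² + 2dr cosθ).
d² + r² + 2dr cosθ = |CA|² = 0.144576 m²;  d cosθ + r = +0.35953 m.
|ω_lever| = |0.1278·3.037·+0.35953| / 0.144576 = 0.96517 rad/s.

0.965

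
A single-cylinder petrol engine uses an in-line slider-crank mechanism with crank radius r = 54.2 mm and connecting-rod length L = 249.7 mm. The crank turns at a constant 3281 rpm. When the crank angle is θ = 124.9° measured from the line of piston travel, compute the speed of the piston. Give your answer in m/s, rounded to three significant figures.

ω = 2π·3281/60 = 343.6 rad/s
For an in-line slider-crank, x = r cosθ + √(L² − r² sin²θ), so v = −rω sinθ·[1 + r cosθ/√(L² − r² sin²θ)].
With r = 0.0542 m, L = 0.2497 m, θ = 124.9°: √(L² − r² sin²θ) = 0.24571 m.
v = −0.0542·343.6·0.82015·[1 + 0.0542·-0.57215/0.24571] = -13.346 m/s.
|v| = 13.346 m/s.

13.3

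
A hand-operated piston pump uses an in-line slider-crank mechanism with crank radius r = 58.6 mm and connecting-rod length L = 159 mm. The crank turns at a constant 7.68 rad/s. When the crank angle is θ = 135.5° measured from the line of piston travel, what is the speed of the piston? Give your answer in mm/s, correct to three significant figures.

230

ω = 7.68 rad/s
For an in-line slider-crank, x = r cosθ + √(L² − r² sin²θ), so v = −rω sinθ·[1 + r cosθ/√(L² − r² sin²θ)].
With r = 0.0586 m, L = 0.159 m, θ = 135.5°: √(L² − r² sin²θ) = 0.1536 m.
v = −0.0586·7.68·0.70091·[1 + 0.0586·-0.71325/0.1536] = -0.22961 m/s.
|v| = 0.22961 m/s = 229.61 mm/s.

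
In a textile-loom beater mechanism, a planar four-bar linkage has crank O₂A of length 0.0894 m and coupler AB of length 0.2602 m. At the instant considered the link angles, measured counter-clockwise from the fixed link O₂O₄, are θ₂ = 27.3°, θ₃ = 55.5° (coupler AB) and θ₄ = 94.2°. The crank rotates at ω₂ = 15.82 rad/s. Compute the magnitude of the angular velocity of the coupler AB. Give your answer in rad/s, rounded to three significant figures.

ω₂ = 15.82 rad/s
Differentiating the loop-closure r₂e^{iθ₂}+r₃e^{iθ₃}=r₁+r₄e^{iθ₄} gives r₂ω₂e^{iθ₂}+r₃ω₃e^{iθ₃}=r₄ω₄e^{iθ₄}.
Eliminating the other unknown: ω₃ = r₂ω₂ sin(θ₄−θ₂) / [r₃ sin(θ₃−θ₄)].
Numerator sine = +0.91982; denominator sine = -0.62524.
Result = 0.0894·15.82·(+0.91982) / (0.2602·(-0.62524)) = -7.9963 rad/s; magnitude 7.9963 rad/s.

8.00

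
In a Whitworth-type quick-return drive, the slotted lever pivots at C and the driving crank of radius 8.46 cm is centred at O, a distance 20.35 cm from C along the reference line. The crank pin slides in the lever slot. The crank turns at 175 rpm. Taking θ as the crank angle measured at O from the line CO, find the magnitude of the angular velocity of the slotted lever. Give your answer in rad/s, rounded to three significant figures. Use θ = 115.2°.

0.0936

ω = 18.33 rad/s (from 175 rpm).
Crank pin A relative to C: A = (d + r cosθ, r sinθ); lever angle φ = atan2(r sinθ, d + r cosθ).
Differentiating tanφ: φ̇ = rω(d cosθ + r)/(d² + r² + 2dr cosθ).
d² + r² + 2dr cosθ = |CA|² = 0.0339089 m²;  d cosθ + r = -0.0020461 m.
|ω_lever| = |0.0846·18.33·-0.0020461| / 0.0339089 = 0.093551 rad/s.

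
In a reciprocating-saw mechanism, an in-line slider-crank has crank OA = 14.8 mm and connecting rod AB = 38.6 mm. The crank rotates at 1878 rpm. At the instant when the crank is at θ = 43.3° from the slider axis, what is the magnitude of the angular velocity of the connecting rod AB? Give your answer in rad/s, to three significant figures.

56.9

ω = 196.7 rad/s (converted from 1878 rpm).
The rod makes angle φ with the slider axis where L sinφ = r sinθ; differentiating, L cosφ·φ̇ = r ω cosθ.
L cosφ = √(L² − r² sin²θ) = 0.037242 m.
|ω_rod| = r ω |cosθ| / √(L² − r² sin²θ) = 0.0148·196.7·0.72777/0.037242 = 56.879 rad/s.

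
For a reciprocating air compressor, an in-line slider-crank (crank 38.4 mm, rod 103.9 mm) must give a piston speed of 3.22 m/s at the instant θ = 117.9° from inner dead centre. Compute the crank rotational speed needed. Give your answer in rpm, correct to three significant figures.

1110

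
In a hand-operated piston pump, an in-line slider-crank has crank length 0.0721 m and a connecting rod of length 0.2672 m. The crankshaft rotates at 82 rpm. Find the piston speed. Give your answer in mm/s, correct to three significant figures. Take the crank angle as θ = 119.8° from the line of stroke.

463

ω = 2π·82/60 = 8.587 rad/s
For an in-line slider-crank, x = r cosθ + √(L² − r² sin²θ), so v = −rω sinθ·[1 + r cosθ/√(L² − r² sin²θ)].
With r = 0.0721 m, L = 0.2672 m, θ = 119.8°: √(L² − r² sin²θ) = 0.25977 m.
v = −0.0721·8.587·0.86777·[1 + 0.0721·-0.49697/0.25977] = -0.46315 m/s.
|v| = 0.46315 m/s = 463.15 mm/s.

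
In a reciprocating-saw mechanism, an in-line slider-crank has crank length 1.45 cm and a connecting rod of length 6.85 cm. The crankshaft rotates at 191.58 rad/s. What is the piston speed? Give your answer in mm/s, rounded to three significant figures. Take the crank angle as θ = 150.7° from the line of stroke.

1110

ω = 191.6 rad/s
For an in-line slider-crank, x = r cosθ + √(L² − r² sin²θ), so v = −rω sinθ·[1 + r cosθ/√(L² − r² sin²θ)].
With r = 0.0145 m, L = 0.0685 m, θ = 150.7°: √(L² − r² sin²θ) = 0.068131 m.
v = −0.0145·191.6·0.48938·[1 + 0.0145·-0.87207/0.068131] = -1.1071 m/s.
|v| = 1.1071 m/s = 1107.1 mm/s.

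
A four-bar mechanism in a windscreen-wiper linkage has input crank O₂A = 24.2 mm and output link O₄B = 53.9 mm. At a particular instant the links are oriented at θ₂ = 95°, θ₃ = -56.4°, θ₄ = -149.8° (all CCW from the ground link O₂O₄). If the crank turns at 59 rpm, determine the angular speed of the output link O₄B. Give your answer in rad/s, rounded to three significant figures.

ω₂ = 6.178 rad/s (from 59 rpm).
Differentiating the loop-closure r₂e^{iθ₂}+r₃e^{iθ₃}=r₁+r₄e^{iθ₄} gives r₂ω₂e^{iθ₂}+r₃ω₃e^{iθ₃}=r₄ω₄e^{iθ₄}.
Eliminating the other unknown: ω₄ = r₂ω₂ sin(θ₂−θ₃) / [r₄ sin(θ₄−θ₃)].
Numerator sine = +0.47869; denominator sine = -0.99824.
Result = 0.0242·6.178·(+0.47869) / (0.0539·(-0.99824)) = -1.3302 rad/s; magnitude 1.3302 rad/s.

1.33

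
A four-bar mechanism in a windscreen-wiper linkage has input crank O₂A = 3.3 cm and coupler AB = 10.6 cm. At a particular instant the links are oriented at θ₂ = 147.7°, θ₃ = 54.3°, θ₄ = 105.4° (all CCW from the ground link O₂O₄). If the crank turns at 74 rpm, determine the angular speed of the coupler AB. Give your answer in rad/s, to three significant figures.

ω₂ = 7.749 rad/s (from 74 rpm).
Differentiating the loop-closure r₂e^{iθ₂}+r₃e^{iθ₃}=r₁+r₄e^{iθ₄} gives r₂ω₂e^{iθ₂}+r₃ω₃e^{iθ₃}=r₄ω₄e^{iθ₄}.
Eliminating the other unknown: ω₃ = r₂ω₂ sin(θ₄−θ₂) / [r₃ sin(θ₃−θ₄)].
Numerator sine = -0.67301; denominator sine = -0.77824.
Result = 0.033·7.749·(-0.67301) / (0.106·(-0.77824)) = +2.0863 rad/s; magnitude 2.0863 rad/s.

2.09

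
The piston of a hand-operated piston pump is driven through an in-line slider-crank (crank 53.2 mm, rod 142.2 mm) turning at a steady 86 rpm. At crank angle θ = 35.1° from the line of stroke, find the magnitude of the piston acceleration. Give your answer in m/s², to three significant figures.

ω = 2π·86/60 = 9.006 rad/s
x(θ) = r cosθ + √(L² − r² sin²θ); with ω constant, a = ω²·d²x/dθ².
d²x/dθ² = −r cosθ − r²(cos2θ)/√u − r⁴ sin²2θ/(4u^{3/2}),  u = L² − r² sin²θ = 0.0192851 m².
Substituting r = 0.0532 m, L = 0.1422 m, θ = 35.1°: d²x/dθ² = -0.051091 m.
a = ω²·d²x/dθ² = (9.006)²·(-0.051091) = -4.1438 m/s²;  |a| = 4.1438 m/s².

4.14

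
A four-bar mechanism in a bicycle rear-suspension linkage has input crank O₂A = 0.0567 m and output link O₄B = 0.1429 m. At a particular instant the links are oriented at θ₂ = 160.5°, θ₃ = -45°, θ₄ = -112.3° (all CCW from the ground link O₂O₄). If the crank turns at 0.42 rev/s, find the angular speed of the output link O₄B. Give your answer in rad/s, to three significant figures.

ω₂ = 2.639 rad/s (from 0.42 rev/s).
Differentiating the loop-closure r₂e^{iθ₂}+r₃e^{iθ₃}=r₁+r₄e^{iθ₄} gives r₂ω₂e^{iθ₂}+r₃ω₃e^{iθ₃}=r₄ω₄e^{iθ₄}.
Eliminating the other unknown: ω₄ = r₂ω₂ sin(θ₂−θ₃) / [r₄ sin(θ₄−θ₃)].
Numerator sine = -0.43051; denominator sine = -0.92254.
Result = 0.0567·2.639·(-0.43051) / (0.1429·(-0.92254)) = +0.48863 rad/s; magnitude 0.48863 rad/s.

0.489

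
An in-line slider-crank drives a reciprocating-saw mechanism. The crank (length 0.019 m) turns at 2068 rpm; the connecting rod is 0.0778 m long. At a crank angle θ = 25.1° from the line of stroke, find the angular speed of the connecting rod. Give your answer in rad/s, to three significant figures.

ω = 216.6 rad/s (converted from 2068 rpm).
The rod makes angle φ with the slider axis where L sinφ = r sinθ; differentiating, L cosφ·φ̇ = r ω cosθ.
L cosφ = √(L² − r² sin²θ) = 0.077381 m.
|ω_rod| = r ω |cosθ| / √(L² − r² sin²θ) = 0.019·216.6·0.90557/0.077381 = 48.152 rad/s.

48.2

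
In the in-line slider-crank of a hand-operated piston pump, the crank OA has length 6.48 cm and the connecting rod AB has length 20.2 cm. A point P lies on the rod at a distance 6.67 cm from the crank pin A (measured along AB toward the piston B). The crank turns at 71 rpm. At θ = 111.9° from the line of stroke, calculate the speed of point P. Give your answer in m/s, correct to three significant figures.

0.445

ω = 7.435 rad/s.  Crank-pin speed |V_A| = rω = 0.48179 m/s, perpendicular to OA.
Rod angle: sinφ = −(r/L) sinθ ⇒ φ = -17.316°; ω_rod = −rω cosθ/√(L²−r²sin²θ) = +0.93186 rad/s.
V_P = V_A + ω_rod × AP, with AP = 0.0667 m along the rod.
Components: V_Px = −rω sinθ − a·ω_rod·sinφ = -0.42853 m/s;  V_Py = rω cosθ + a·ω_rod·cosφ = -0.12037 m/s.
|V_P| = √(V_Px² + V_Py²) = 0.44511 m/s.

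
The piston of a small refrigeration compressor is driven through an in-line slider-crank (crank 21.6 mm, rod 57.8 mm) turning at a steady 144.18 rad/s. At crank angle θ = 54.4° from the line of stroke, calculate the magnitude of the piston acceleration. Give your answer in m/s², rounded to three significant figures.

ω = 144.2 rad/s
x(θ) = r cosθ + √(L² − r² sin²θ); with ω constant, a = ω²·d²x/dθ².
d²x/dθ² = −r cosθ − r²(cos2θ)/√u − r⁴ sin²2θ/(4u^{3/2}),  u = L² − r² sin²θ = 0.00303238 m².
Substituting r = 0.0216 m, L = 0.0578 m, θ = 54.4°: d²x/dθ² = -0.010135 m.
a = ω²·d²x/dθ² = (144.2)²·(-0.010135) = -210.7 m/s²;  |a| = 210.7 m/s².

211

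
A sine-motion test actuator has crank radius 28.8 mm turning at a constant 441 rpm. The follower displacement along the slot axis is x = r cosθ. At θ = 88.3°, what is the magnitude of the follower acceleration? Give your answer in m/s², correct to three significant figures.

ω = 46.18 rad/s (from 441 rpm).
x = r cosθ ⇒ ẍ = −rω² cosθ (ω constant).
|a| = rω²|cosθ| = 0.0288·(46.18)²·|cos 88.3°| = 1.8222 m/s².

1.82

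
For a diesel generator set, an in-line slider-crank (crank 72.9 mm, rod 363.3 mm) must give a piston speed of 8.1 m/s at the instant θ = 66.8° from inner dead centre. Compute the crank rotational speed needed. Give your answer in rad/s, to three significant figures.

For an in-line slider-crank, |v_piston| = rω|sinθ|·[1 + r cosθ/√(L² − r² sin²θ)].
With r = 0.0729 m, L = 0.3633 m, θ = 66.8°: the bracketed kinematic factor |dx/dθ| = 0.072394 m.
ω = v/|dx/dθ| = 8.1/0.072394 = 111.89 rad/s.

112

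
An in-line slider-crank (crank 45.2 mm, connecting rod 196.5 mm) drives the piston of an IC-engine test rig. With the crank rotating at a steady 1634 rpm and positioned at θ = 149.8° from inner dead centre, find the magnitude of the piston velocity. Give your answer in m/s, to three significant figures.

ω = 2π·1634/60 = 171.1 rad/s
For an in-line slider-crank, x = r cosθ + √(L² − r² sin²θ), so v = −rω sinθ·[1 + r cosθ/√(L² − r² sin²θ)].
With r = 0.0452 m, L = 0.1965 m, θ = 149.8°: √(L² − r² sin²θ) = 0.19518 m.
v = −0.0452·171.1·0.50302·[1 + 0.0452·-0.86427/0.19518] = -3.1118 m/s.
|v| = 3.1118 m/s.

3.11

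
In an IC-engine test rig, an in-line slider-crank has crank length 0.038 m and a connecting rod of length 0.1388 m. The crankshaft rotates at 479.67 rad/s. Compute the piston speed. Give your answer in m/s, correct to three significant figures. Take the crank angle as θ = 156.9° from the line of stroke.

5.34

ω = 479.7 rad/s
For an in-line slider-crank, x = r cosθ + √(L² − r² sin²θ), so v = −rω sinθ·[1 + r cosθ/√(L² − r² sin²θ)].
With r = 0.038 m, L = 0.1388 m, θ = 156.9°: √(L² − r² sin²θ) = 0.138 m.
v = −0.038·479.7·0.39234·[1 + 0.038·-0.91982/0.138] = -5.34 m/s.
|v| = 5.34 m/s.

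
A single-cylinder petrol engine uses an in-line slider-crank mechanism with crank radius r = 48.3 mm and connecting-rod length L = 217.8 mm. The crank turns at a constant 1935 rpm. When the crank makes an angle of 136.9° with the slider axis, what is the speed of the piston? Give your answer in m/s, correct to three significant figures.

ω = 2π·1935/60 = 202.6 rad/s
For an in-line slider-crank, x = r cosθ + √(L² − r² sin²θ), so v = −rω sinθ·[1 + r cosθ/√(L² − r² sin²θ)].
With r = 0.0483 m, L = 0.2178 m, θ = 136.9°: √(L² − r² sin²θ) = 0.21529 m.
v = −0.0483·202.6·0.68327·[1 + 0.0483·-0.73016/0.21529] = -5.5918 m/s.
|v| = 5.5918 m/s.

5.59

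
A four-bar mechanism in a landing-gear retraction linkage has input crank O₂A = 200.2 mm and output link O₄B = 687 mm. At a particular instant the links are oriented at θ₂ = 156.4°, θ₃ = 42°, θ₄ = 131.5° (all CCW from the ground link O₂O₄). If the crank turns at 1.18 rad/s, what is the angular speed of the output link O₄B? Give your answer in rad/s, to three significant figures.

0.313

ω₂ = 1.18 rad/s
Differentiating the loop-closure r₂e^{iθ₂}+r₃e^{iθ₃}=r₁+r₄e^{iθ₄} gives r₂ω₂e^{iθ₂}+r₃ω₃e^{iθ₃}=r₄ω₄e^{iθ₄}.
Eliminating the other unknown: ω₄ = r₂ω₂ sin(θ₂−θ₃) / [r₄ sin(θ₄−θ₃)].
Numerator sine = +0.91068; denominator sine = +0.99996.
Result = 0.2002·1.18·(+0.91068) / (0.687·(+0.99996)) = +0.31317 rad/s; magnitude 0.31317 rad/s.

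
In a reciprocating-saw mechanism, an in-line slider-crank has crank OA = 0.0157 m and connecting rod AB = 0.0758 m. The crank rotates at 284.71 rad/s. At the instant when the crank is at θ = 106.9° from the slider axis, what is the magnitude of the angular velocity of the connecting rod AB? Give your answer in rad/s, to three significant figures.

17.5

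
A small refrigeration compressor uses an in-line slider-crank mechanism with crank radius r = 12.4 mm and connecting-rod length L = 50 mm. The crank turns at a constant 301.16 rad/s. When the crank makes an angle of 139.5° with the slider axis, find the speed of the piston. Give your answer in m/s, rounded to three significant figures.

ω = 301.2 rad/s
For an in-line slider-crank, x = r cosθ + √(L² − r² sin²θ), so v = −rω sinθ·[1 + r cosθ/√(L² − r² sin²θ)].
With r = 0.0124 m, L = 0.05 m, θ = 139.5°: √(L² − r² sin²θ) = 0.049347 m.
v = −0.0124·301.2·0.64945·[1 + 0.0124·-0.76041/0.049347] = -1.9619 m/s.
|v| = 1.9619 m/s.

1.96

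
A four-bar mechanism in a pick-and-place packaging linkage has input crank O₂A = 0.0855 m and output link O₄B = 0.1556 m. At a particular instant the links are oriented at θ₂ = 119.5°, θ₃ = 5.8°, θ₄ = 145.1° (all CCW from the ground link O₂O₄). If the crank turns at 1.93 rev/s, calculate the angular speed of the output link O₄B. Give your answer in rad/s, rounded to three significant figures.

9.36

ω₂ = 12.13 rad/s (from 1.93 rev/s).
Differentiating the loop-closure r₂e^{iθ₂}+r₃e^{iθ₃}=r₁+r₄e^{iθ₄} gives r₂ω₂e^{iθ₂}+r₃ω₃e^{iθ₃}=r₄ω₄e^{iθ₄}.
Eliminating the other unknown: ω₄ = r₂ω₂ sin(θ₂−θ₃) / [r₄ sin(θ₄−θ₃)].
Numerator sine = +0.91566; denominator sine = +0.65210.
Result = 0.0855·12.13·(+0.91566) / (0.1556·(+0.65210)) = +9.3566 rad/s; magnitude 9.3566 rad/s.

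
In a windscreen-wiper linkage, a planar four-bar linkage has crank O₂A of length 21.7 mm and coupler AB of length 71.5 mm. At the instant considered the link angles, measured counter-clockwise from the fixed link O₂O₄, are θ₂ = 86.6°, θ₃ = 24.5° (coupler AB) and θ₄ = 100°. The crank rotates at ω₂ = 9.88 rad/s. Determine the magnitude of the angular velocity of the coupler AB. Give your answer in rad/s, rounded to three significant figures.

ω₂ = 9.88 rad/s
Differentiating the loop-closure r₂e^{iθ₂}+r₃e^{iθ₃}=r₁+r₄e^{iθ₄} gives r₂ω₂e^{iθ₂}+r₃ω₃e^{iθ₃}=r₄ω₄e^{iθ₄}.
Eliminating the other unknown: ω₃ = r₂ω₂ sin(θ₄−θ₂) / [r₃ sin(θ₃−θ₄)].
Numerator sine = +0.23175; denominator sine = -0.96815.
Result = 0.0217·9.88·(+0.23175) / (0.0715·(-0.96815)) = -0.71777 rad/s; magnitude 0.71777 rad/s.

0.718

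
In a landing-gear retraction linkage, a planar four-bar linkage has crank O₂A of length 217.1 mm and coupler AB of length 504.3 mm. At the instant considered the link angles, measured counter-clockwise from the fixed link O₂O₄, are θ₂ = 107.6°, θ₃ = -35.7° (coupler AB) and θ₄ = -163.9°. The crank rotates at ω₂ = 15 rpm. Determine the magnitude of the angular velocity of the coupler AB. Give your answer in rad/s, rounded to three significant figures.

ω₂ = 1.571 rad/s (from 15 rpm).
Differentiating the loop-closure r₂e^{iθ₂}+r₃e^{iθ₃}=r₁+r₄e^{iθ₄} gives r₂ω₂e^{iθ₂}+r₃ω₃e^{iθ₃}=r₄ω₄e^{iθ₄}.
Eliminating the other unknown: ω₃ = r₂ω₂ sin(θ₄−θ₂) / [r₃ sin(θ₃−θ₄)].
Numerator sine = +0.99966; denominator sine = +0.78586.
Result = 0.2171·1.571·(+0.99966) / (0.5043·(+0.78586)) = +0.8602 rad/s; magnitude 0.8602 rad/s.

0.860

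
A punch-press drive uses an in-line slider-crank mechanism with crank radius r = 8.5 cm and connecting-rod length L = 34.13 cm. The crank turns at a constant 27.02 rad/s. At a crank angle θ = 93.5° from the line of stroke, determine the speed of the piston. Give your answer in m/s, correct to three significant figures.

2.26

ω = 27.02 rad/s
For an in-line slider-crank, x = r cosθ + √(L² − r² sin²θ), so v = −rω sinθ·[1 + r cosθ/√(L² − r² sin²θ)].
With r = 0.085 m, L = 0.3413 m, θ = 93.5°: √(L² − r² sin²θ) = 0.33059 m.
v = −0.085·27.02·0.99813·[1 + 0.085·-0.06105/0.33059] = -2.2564 m/s.
|v| = 2.2564 m/s.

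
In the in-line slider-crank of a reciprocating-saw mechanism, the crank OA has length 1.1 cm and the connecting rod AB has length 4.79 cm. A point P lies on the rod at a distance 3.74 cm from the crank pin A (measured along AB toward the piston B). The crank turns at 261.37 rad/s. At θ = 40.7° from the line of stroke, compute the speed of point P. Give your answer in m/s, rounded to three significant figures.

2.19

ω = 261.4 rad/s.  Crank-pin speed |V_A| = rω = 2.8751 m/s, perpendicular to OA.
Rod angle: sinφ = −(r/L) sinθ ⇒ φ = -8.613°; ω_rod = −rω cosθ/√(L²−r²sin²θ) = -46.024 rad/s.
V_P = V_A + ω_rod × AP, with AP = 0.0374 m along the rod.
Components: V_Px = −rω sinθ − a·ω_rod·sinφ = -2.1326 m/s;  V_Py = rω cosθ + a·ω_rod·cosφ = +0.4778 m/s.
|V_P| = √(V_Px² + V_Py²) = 2.1855 m/s.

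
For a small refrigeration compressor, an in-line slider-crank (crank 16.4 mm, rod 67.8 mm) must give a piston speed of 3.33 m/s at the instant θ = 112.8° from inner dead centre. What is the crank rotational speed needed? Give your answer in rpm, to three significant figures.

For an in-line slider-crank, |v_piston| = rω|sinθ|·[1 + r cosθ/√(L² − r² sin²θ)].
With r = 0.0164 m, L = 0.0678 m, θ = 112.8°: the bracketed kinematic factor |dx/dθ| = 0.013665 m.
ω = v/|dx/dθ| = 3.33/0.013665 = 243.69 rad/s.
N = 60ω/(2π) = 2327.1 rpm.

2330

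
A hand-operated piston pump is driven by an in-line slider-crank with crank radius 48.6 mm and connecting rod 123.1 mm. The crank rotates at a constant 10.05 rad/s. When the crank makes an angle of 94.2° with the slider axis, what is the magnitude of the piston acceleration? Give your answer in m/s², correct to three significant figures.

2.44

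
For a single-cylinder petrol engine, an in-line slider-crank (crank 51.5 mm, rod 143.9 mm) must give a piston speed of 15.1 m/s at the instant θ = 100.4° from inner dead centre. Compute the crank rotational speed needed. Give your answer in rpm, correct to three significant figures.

3060

For an in-line slider-crank, |v_piston| = rω|sinθ|·[1 + r cosθ/√(L² − r² sin²θ)].
With r = 0.0515 m, L = 0.1439 m, θ = 100.4°: the bracketed kinematic factor |dx/dθ| = 0.047158 m.
ω = v/|dx/dθ| = 15.1/0.047158 = 320.2 rad/s.
N = 60ω/(2π) = 3057.7 rpm.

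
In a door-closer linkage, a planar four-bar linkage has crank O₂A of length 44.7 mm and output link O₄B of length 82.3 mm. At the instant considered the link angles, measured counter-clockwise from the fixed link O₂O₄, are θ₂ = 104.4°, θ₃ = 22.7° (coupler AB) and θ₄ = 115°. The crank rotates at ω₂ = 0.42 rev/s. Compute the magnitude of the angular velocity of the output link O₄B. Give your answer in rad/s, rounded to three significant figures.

ω₂ = 2.639 rad/s (from 0.42 rev/s).
Differentiating the loop-closure r₂e^{iθ₂}+r₃e^{iθ₃}=r₁+r₄e^{iθ₄} gives r₂ω₂e^{iθ₂}+r₃ω₃e^{iθ₃}=r₄ω₄e^{iθ₄}.
Eliminating the other unknown: ω₄ = r₂ω₂ sin(θ₂−θ₃) / [r₄ sin(θ₄−θ₃)].
Numerator sine = +0.98953; denominator sine = +0.99919.
Result = 0.0447·2.639·(+0.98953) / (0.0823·(+0.99919)) = +1.4194 rad/s; magnitude 1.4194 rad/s.

1.42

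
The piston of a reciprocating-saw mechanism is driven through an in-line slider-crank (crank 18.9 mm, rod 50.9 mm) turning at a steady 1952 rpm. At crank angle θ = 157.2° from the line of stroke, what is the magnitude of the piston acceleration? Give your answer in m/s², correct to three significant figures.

515

ω = 2π·1952/60 = 204.4 rad/s
x(θ) = r cosθ + √(L² − r² sin²θ); with ω constant, a = ω²·d²x/dθ².
d²x/dθ² = −r cosθ − r²(cos2θ)/√u − r⁴ sin²2θ/(4u^{3/2}),  u = L² − r² sin²θ = 0.00253717 m².
Substituting r = 0.0189 m, L = 0.0509 m, θ = 157.2°: d²x/dθ² = +0.012334 m.
a = ω²·d²x/dθ² = (204.4)²·(+0.012334) = +515.37 m/s²;  |a| = 515.37 m/s².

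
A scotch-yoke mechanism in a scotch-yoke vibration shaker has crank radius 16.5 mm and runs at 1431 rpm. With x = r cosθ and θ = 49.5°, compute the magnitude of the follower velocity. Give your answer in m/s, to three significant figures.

ω = 149.9 rad/s (from 1431 rpm).
x = r cosθ ⇒ ẋ = −rω sinθ.
|v| = rω|sinθ| = 0.0165·149.9·|sin 49.5°| = 1.8802 m/s.

1.88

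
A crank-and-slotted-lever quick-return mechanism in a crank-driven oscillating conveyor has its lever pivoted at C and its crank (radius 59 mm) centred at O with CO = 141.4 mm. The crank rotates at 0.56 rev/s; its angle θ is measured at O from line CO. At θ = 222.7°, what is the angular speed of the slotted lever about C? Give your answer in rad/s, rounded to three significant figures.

ω = 3.519 rad/s (from 0.56 rev/s).
Crank pin A relative to C: A = (d + r cosθ, r sinθ); lever angle φ = atan2(r sinθ, d + r cosθ).
Differentiating tanφ: φ̇ = rω(d cosθ + r)/(d² + r² + 2dr cosθ).
d² + r² + 2dr cosθ = |CA|² = 0.0112128 m²;  d cosθ + r = -0.044917 m.
|ω_lever| = |0.059·3.519·-0.044917| / 0.0112128 = 0.83161 rad/s.

0.832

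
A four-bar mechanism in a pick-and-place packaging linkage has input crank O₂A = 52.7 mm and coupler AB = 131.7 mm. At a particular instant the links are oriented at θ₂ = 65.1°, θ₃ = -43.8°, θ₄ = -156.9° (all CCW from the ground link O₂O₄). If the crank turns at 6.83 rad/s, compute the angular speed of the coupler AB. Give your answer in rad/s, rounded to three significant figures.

1.99

ω₂ = 6.83 rad/s
Differentiating the loop-closure r₂e^{iθ₂}+r₃e^{iθ₃}=r₁+r₄e^{iθ₄} gives r₂ω₂e^{iθ₂}+r₃ω₃e^{iθ₃}=r₄ω₄e^{iθ₄}.
Eliminating the other unknown: ω₃ = r₂ω₂ sin(θ₄−θ₂) / [r₃ sin(θ₃−θ₄)].
Numerator sine = +0.66913; denominator sine = +0.91982.
Result = 0.0527·6.83·(+0.66913) / (0.1317·(+0.91982)) = +1.9882 rad/s; magnitude 1.9882 rad/s.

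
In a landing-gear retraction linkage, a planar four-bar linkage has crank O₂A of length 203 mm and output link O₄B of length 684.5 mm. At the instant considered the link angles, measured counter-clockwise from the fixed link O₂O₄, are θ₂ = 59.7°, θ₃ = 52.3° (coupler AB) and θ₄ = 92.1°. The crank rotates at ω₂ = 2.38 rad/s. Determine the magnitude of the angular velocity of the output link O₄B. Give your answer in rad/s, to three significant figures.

0.142

ω₂ = 2.38 rad/s
Differentiating the loop-closure r₂e^{iθ₂}+r₃e^{iθ₃}=r₁+r₄e^{iθ₄} gives r₂ω₂e^{iθ₂}+r₃ω₃e^{iθ₃}=r₄ω₄e^{iθ₄}.
Eliminating the other unknown: ω₄ = r₂ω₂ sin(θ₂−θ₃) / [r₄ sin(θ₄−θ₃)].
Numerator sine = +0.12880; denominator sine = +0.64011.
Result = 0.203·2.38·(+0.12880) / (0.6845·(+0.64011)) = +0.14202 rad/s; magnitude 0.14202 rad/s.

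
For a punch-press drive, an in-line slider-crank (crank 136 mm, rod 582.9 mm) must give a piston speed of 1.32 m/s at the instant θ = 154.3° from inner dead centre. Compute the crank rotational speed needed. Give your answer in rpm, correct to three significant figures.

271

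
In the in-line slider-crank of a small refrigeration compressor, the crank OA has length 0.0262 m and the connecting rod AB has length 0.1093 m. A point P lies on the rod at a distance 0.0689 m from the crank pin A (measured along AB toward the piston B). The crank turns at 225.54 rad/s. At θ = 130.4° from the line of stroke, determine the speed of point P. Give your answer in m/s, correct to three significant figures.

ω = 225.5 rad/s.  Crank-pin speed |V_A| = rω = 5.9091 m/s, perpendicular to OA.
Rod angle: sinφ = −(r/L) sinθ ⇒ φ = -10.518°; ω_rod = −rω cosθ/√(L²−r²sin²θ) = +35.638 rad/s.
V_P = V_A + ω_rod × AP, with AP = 0.0689 m along the rod.
Components: V_Px = −rω sinθ − a·ω_rod·sinφ = -4.0518 m/s;  V_Py = rω cosθ + a·ω_rod·cosφ = -1.4156 m/s.
|V_P| = √(V_Px² + V_Py²) = 4.292 m/s.

4.29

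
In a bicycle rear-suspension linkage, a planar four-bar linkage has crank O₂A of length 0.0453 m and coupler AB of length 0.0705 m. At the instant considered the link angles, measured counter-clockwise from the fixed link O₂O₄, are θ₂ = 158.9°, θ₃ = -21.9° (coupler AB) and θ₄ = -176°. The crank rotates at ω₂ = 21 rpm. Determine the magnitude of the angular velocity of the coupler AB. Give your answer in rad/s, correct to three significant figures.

1.37

ω₂ = 2.199 rad/s (from 21 rpm).
Differentiating the loop-closure r₂e^{iθ₂}+r₃e^{iθ₃}=r₁+r₄e^{iθ₄} gives r₂ω₂e^{iθ₂}+r₃ω₃e^{iθ₃}=r₄ω₄e^{iθ₄}.
Eliminating the other unknown: ω₃ = r₂ω₂ sin(θ₄−θ₂) / [r₃ sin(θ₃−θ₄)].
Numerator sine = +0.42420; denominator sine = +0.43680.
Result = 0.0453·2.199·(+0.42420) / (0.0705·(+0.43680)) = +1.3723 rad/s; magnitude 1.3723 rad/s.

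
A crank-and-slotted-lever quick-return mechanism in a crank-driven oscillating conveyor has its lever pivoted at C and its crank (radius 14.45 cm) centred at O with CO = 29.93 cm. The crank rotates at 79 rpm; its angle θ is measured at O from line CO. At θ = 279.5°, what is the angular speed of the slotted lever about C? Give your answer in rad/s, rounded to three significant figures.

1.86

ω = 8.273 rad/s (from 79 rpm).
Crank pin A relative to C: A = (d + r cosθ, r sinθ); lever angle φ = atan2(r sinθ, d + r cosθ).
Differentiating tanφ: φ̇ = rω(d cosθ + r)/(d² + r² + 2dr cosθ).
d² + r² + 2dr cosθ = |CA|² = 0.124737 m²;  d cosθ + r = +0.1939 m.
|ω_lever| = |0.1445·8.273·+0.1939| / 0.124737 = 1.8582 rad/s.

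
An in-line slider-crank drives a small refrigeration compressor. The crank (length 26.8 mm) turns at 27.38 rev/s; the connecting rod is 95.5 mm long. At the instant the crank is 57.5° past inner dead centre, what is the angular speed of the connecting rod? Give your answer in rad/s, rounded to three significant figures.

ω = 172 rad/s (converted from 27.38 rev/s).
The rod makes angle φ with the slider axis where L sinφ = r sinθ; differentiating, L cosφ·φ̇ = r ω cosθ.
L cosφ = √(L² − r² sin²θ) = 0.092787 m.
|ω_rod| = r ω |cosθ| / √(L² − r² sin²θ) = 0.0268·172·0.53730/0.092787 = 26.698 rad/s.

26.7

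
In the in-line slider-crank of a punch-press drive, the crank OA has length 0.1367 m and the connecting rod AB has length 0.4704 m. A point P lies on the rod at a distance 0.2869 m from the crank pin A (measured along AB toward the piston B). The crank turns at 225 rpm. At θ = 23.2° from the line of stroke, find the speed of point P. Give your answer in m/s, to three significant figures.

1.87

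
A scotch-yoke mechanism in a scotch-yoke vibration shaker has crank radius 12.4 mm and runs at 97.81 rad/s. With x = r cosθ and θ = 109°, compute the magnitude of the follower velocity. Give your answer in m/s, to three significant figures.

ω = 97.81 rad/s
x = r cosθ ⇒ ẋ = −rω sinθ.
|v| = rω|sinθ| = 0.0124·97.81·|sin 109°| = 1.1468 m/s.

1.15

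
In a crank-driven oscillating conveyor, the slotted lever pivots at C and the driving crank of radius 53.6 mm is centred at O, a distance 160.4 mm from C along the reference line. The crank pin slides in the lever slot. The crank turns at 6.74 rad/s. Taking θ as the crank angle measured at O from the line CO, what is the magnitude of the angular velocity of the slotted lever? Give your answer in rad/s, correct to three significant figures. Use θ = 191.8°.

ω = 6.74 rad/s
Crank pin A relative to C: A = (d + r cosθ, r sinθ); lever angle φ = atan2(r sinθ, d + r cosθ).
Differentiating tanφ: φ̇ = rω(d cosθ + r)/(d² + r² + 2dr cosθ).
d² + r² + 2dr cosθ = |CA|² = 0.0117696 m²;  d cosθ + r = -0.10341 m.
|ω_lever| = |0.0536·6.74·-0.10341| / 0.0117696 = 3.1741 rad/s.

3.17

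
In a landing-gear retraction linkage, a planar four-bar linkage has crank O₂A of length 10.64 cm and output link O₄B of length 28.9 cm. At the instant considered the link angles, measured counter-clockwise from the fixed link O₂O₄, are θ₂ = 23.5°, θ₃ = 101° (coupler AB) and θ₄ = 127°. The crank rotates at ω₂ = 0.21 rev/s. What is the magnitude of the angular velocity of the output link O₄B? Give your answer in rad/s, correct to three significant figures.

1.08

ω₂ = 1.319 rad/s (from 0.21 rev/s).
Differentiating the loop-closure r₂e^{iθ₂}+r₃e^{iθ₃}=r₁+r₄e^{iθ₄} gives r₂ω₂e^{iθ₂}+r₃ω₃e^{iθ₃}=r₄ω₄e^{iθ₄}.
Eliminating the other unknown: ω₄ = r₂ω₂ sin(θ₂−θ₃) / [r₄ sin(θ₄−θ₃)].
Numerator sine = -0.97630; denominator sine = +0.43837.
Result = 0.1064·1.319·(-0.97630) / (0.289·(+0.43837)) = -1.0819 rad/s; magnitude 1.0819 rad/s.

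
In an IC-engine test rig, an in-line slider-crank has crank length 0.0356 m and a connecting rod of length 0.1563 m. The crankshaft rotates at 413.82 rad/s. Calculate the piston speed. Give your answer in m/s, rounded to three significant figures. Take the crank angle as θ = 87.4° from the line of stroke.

14.9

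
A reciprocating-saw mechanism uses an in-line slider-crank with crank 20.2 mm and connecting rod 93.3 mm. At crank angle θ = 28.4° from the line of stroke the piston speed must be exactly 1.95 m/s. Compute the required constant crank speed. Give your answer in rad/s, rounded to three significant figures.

For an in-line slider-crank, |v_piston| = rω|sinθ|·[1 + r cosθ/√(L² − r² sin²θ)].
With r = 0.0202 m, L = 0.0933 m, θ = 28.4°: the bracketed kinematic factor |dx/dθ| = 0.011447 m.
ω = v/|dx/dθ| = 1.95/0.011447 = 170.35 rad/s.

170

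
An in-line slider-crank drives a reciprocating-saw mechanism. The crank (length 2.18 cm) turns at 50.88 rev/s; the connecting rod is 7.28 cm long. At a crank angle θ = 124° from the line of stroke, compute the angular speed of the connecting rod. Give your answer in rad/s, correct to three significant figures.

55.3

ω = 319.7 rad/s (converted from 50.88 rev/s).
The rod makes angle φ with the slider axis where L sinφ = r sinθ; differentiating, L cosφ·φ̇ = r ω cosθ.
L cosφ = √(L² − r² sin²θ) = 0.070521 m.
|ω_rod| = r ω |cosθ| / √(L² − r² sin²θ) = 0.0218·319.7·0.55919/0.070521 = 55.262 rad/s.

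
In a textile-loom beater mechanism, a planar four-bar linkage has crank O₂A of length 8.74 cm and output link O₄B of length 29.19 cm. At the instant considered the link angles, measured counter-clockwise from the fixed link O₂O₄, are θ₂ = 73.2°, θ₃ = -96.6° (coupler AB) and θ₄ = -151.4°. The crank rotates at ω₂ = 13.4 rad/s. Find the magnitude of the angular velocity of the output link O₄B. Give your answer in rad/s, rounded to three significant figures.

0.869

ω₂ = 13.4 rad/s
Differentiating the loop-closure r₂e^{iθ₂}+r₃e^{iθ₃}=r₁+r₄e^{iθ₄} gives r₂ω₂e^{iθ₂}+r₃ω₃e^{iθ₃}=r₄ω₄e^{iθ₄}.
Eliminating the other unknown: ω₄ = r₂ω₂ sin(θ₂−θ₃) / [r₄ sin(θ₄−θ₃)].
Numerator sine = +0.17708; denominator sine = -0.81714.
Result = 0.0874·13.4·(+0.17708) / (0.2919·(-0.81714)) = -0.86949 rad/s; magnitude 0.86949 rad/s.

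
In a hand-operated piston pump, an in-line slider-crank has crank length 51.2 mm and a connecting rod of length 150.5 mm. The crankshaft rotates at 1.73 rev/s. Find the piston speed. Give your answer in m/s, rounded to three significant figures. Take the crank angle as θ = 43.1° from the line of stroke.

0.477

ω = 2π·1.73 = 10.87 rad/s
For an in-line slider-crank, x = r cosθ + √(L² − r² sin²θ), so v = −rω sinθ·[1 + r cosθ/√(L² − r² sin²θ)].
With r = 0.0512 m, L = 0.1505 m, θ = 43.1°: √(L² − r² sin²θ) = 0.14638 m.
v = −0.0512·10.87·0.68327·[1 + 0.0512·0.73016/0.14638] = -0.47739 m/s.
|v| = 0.47739 m/s.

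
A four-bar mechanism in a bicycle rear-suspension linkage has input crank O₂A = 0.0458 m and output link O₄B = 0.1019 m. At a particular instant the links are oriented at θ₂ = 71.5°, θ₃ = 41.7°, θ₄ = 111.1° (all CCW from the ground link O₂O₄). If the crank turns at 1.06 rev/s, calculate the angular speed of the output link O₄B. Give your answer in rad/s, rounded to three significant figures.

ω₂ = 6.66 rad/s (from 1.06 rev/s).
Differentiating the loop-closure r₂e^{iθ₂}+r₃e^{iθ₃}=r₁+r₄e^{iθ₄} gives r₂ω₂e^{iθ₂}+r₃ω₃e^{iθ₃}=r₄ω₄e^{iθ₄}.
Eliminating the other unknown: ω₄ = r₂ω₂ sin(θ₂−θ₃) / [r₄ sin(θ₄−θ₃)].
Numerator sine = +0.49697; denominator sine = +0.93606.
Result = 0.0458·6.66·(+0.49697) / (0.1019·(+0.93606)) = +1.5893 rad/s; magnitude 1.5893 rad/s.

1.59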